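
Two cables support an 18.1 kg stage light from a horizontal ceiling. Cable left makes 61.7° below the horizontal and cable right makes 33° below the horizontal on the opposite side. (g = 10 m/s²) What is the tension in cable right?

T_right ≈ 86.1 N

Weight W = 18.1 × 10 = 181 N acts straight down.
Horizontal: T_left cos 61.7° = T_right cos 33°  →  T_left = 1.769 T_right.
Vertical: T_left sin 61.7° + T_right sin 33° = 181.
Substituting the horizontal relation into the vertical equation gives 2.102 T_right = 181, so T_right = 86.1 N.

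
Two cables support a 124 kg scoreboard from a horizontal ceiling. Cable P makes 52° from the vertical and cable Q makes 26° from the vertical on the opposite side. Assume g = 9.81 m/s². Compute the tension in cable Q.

Angles from the horizontal: cable P is 90° − 52° = 38°, cable Q is 90° − 26° = 64°.
Weight W = 124 × 9.81 = 1216 N acts straight down.
Horizontal: T_P cos 38° = T_Q cos 64°  →  T_P = 0.5563 T_Q.
Vertical: T_P sin 38° + T_Q sin 64° = 1216.
Substituting the horizontal relation into the vertical equation gives 1.241 T_Q = 1216, so T_Q = 980 N.

T_Q ≈ 980 N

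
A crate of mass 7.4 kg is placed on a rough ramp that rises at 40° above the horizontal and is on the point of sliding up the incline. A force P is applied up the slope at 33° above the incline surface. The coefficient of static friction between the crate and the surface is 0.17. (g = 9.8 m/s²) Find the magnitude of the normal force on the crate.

On the verge of sliding up the incline, friction equals μN and acts down the slope.
Perpendicular: N + P sin 33° = W cos 40° = 55.55 N.
Along incline: P cos 33° = W sin 40° + μN  with W sin 40° = 46.61 N.
Solving the pair for P and N: P = 60.2 N, N = 22.77 N (and f = μN = 3.871 N).

N ≈ 22.8 N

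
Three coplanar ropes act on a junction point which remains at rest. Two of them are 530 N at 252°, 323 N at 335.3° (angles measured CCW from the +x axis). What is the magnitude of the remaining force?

F ≈ 652 N

Sum the known components: ΣF_x = 129.7 N, ΣF_y = -639 N.
For equilibrium the remaining force must supply (−ΣF_x, −ΣF_y) = (-129.7, 639) N.
Magnitude = √((-129.7)² + (639)²) = 652.1 N; direction = atan2(639, -129.7) = 101.5°.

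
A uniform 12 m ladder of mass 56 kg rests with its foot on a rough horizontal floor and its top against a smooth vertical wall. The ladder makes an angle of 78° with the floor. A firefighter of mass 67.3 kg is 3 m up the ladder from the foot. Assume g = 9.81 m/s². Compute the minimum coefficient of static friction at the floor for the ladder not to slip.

μ_min ≈ 0.0773

ΣF_y = 0: N_floor = 56×9.81 + 67.3×9.81 = 1209.6 N.
Torques about the foot: N_wall · 12 sin 78° = 56×9.81×6 cos 78° + 67.3×9.81×3 cos 78° → N_wall = 93.468 N.
ΣF_x = 0: f_floor = N_wall = 93.468 N.
μ_min = f_floor / N_floor = 93.468 / 1209.6 = 0.07727.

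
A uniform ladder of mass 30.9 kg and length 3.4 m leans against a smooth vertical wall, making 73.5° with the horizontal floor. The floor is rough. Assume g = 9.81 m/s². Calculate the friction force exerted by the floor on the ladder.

f ≈ 44.9 N

Torques about the foot: N_wall · 3.4 sin 73.5° = 30.9×9.81×1.7 cos 73.5° → N_wall = 44.895 N.
ΣF_x = 0: f_floor = N_wall = 44.895 N.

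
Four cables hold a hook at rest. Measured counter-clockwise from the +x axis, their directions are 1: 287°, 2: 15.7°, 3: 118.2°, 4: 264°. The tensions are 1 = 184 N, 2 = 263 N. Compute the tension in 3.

T_3 ≈ 563 N

Resolve: ΣF_x = 184 cos 287° + 263 cos 15.7° + T_3 cos 118.2° + T_4 cos 264° = 0.
        ΣF_y = 184 sin 287° + 263 sin 15.7° + T_3 sin 118.2° + T_4 sin 264° = 0.
The known terms sum to (307, -104.8) N, so -0.4726 T_3 − 0.1045 T_4 = -307 and 0.8813 T_3 − 0.9945 T_4 = 104.8.
Solving simultaneously: T_3 = 562.7 N, T_4 = 393.2 N.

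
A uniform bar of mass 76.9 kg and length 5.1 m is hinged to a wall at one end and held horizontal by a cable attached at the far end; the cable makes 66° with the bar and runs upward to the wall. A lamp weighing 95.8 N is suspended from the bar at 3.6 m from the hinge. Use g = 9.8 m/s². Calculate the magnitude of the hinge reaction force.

|H| ≈ 451 N

Take torques about the hinge: T sin 66° · 5.1 = 76.9×9.8×2.55 + 95.8×3.6 = 2266.6 N·m.
So T = 2266.6 / (0.9135 × 5.1) = 486.49 N.
ΣF_x = 0: H_x = T cos 66° = 197.87 N.
ΣF_y = 0: H_y = (76.9×9.8 + 95.8) − T sin 66° = 849.42 − 444.43 = 404.99 N.
|H| = √(H_x² + H_y²) = √((197.87)² + (404.99)²) = 450.74 N.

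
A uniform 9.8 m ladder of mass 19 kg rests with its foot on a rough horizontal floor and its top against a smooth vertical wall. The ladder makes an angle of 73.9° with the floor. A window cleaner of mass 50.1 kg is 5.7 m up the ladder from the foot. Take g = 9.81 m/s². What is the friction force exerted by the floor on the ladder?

f ≈ 109 N

Torques about the foot: N_wall · 9.8 sin 73.9° = 19×9.81×4.9 cos 73.9° + 50.1×9.81×5.7 cos 73.9° → N_wall = 109.41 N.
ΣF_x = 0: f_floor = N_wall = 109.41 N.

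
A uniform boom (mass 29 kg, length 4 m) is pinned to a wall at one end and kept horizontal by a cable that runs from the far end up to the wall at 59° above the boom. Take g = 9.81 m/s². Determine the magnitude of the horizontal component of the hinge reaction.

Take torques about the hinge: T sin 59° · 4 = 29×9.81×2 = 568.98 N·m.
So T = 568.98 / (0.8572 × 4) = 165.95 N.
ΣF_x = 0: H_x = T cos 59° = 85.469 N.

H_x ≈ 85.5 N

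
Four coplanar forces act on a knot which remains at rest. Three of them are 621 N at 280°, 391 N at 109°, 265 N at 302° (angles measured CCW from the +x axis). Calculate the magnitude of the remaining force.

Sum the known components: ΣF_x = 121 N, ΣF_y = -466.6 N.
For equilibrium the remaining force must supply (−ΣF_x, −ΣF_y) = (-121, 466.6) N.
Magnitude = √((-121)² + (466.6)²) = 482 N; direction = atan2(466.6, -121) = 104.5°.

F ≈ 482 N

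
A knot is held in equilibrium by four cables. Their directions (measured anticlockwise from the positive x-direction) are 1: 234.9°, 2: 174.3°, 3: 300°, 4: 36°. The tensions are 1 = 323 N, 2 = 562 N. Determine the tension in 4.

T_4 ≈ 753 N

Resolve: ΣF_x = 323 cos 234.9° + 562 cos 174.3° + T_3 cos 300° + T_4 cos 36° = 0.
        ΣF_y = 323 sin 234.9° + 562 sin 174.3° + T_3 sin 300° + T_4 sin 36° = 0.
The known terms sum to (-744.9, -208.4) N, so 0.5000 T_3 + 0.8090 T_4 = 744.9 and -0.8660 T_3 + 0.5878 T_4 = 208.4.
Solving simultaneously: T_3 = 270.7 N, T_4 = 753.5 N.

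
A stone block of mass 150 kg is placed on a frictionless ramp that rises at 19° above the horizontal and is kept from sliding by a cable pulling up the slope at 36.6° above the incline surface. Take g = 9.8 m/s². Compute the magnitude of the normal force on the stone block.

N ≈ 1030 N

Take axes along and perpendicular to the incline. Weight components: W sin 19° = 478.6 N down-slope, W cos 19° = 1390 N into the surface.
Along incline: T cos 36.6° = W sin 19° → T = 596.1 N.
Perpendicular: N = W cos 19° − T sin 36.6° = 1034 N.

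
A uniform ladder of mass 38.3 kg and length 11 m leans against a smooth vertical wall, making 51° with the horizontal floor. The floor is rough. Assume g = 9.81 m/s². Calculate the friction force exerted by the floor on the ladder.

Torques about the foot: N_wall · 11 sin 51° = 38.3×9.81×5.5 cos 51° → N_wall = 152.13 N.
ΣF_x = 0: f_floor = N_wall = 152.13 N.

f ≈ 152 N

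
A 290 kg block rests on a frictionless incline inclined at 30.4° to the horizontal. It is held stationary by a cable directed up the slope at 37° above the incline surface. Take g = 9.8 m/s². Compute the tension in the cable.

Take axes along and perpendicular to the incline. Weight components: W sin 30.4° = 1438 N down-slope, W cos 30.4° = 2451 N into the surface.
Along incline: T cos 37° = W sin 30.4° → T = 1801 N.
Perpendicular: N = W cos 30.4° − T sin 37° = 1368 N.

T ≈ 1800 N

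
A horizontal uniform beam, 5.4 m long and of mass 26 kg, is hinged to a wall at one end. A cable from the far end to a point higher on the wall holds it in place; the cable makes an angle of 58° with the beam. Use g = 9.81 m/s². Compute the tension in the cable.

T ≈ 150 N

Take torques about the hinge: T sin 58° · 5.4 = 26×9.81×2.7 = 688.66 N·m.
So T = 688.66 / (0.8480 × 5.4) = 150.38 N.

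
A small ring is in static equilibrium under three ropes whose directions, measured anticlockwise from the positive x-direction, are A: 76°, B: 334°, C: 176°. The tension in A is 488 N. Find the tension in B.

T_B ≈ 1280 N

Resolve: ΣF_x = 488 cos 76° + T_B cos 334° + T_C cos 176° = 0.
        ΣF_y = 488 sin 76° + T_B sin 334° + T_C sin 176° = 0.
The known terms sum to (118.1, 473.5) N, so 0.8988 T_B − 0.9976 T_C = -118.1 and -0.4384 T_B + 0.0698 T_C = -473.5.
Solving simultaneously: T_B = 1283 N, T_C = 1274 N.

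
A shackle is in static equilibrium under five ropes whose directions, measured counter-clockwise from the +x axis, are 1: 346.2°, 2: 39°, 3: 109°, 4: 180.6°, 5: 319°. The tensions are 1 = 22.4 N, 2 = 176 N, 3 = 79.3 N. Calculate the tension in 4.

Resolve: ΣF_x = 22.4 cos 346.2° + 176 cos 39° + 79.3 cos 109° + T_4 cos 180.6° + T_5 cos 319° = 0.
        ΣF_y = 22.4 sin 346.2° + 176 sin 39° + 79.3 sin 109° + T_4 sin 180.6° + T_5 sin 319° = 0.
The known terms sum to (132.7, 180.4) N, so -0.9999 T_4 + 0.7547 T_5 = -132.7 and -0.0105 T_4 − 0.6561 T_5 = -180.4.
Solving simultaneously: T_4 = 336.2 N, T_5 = 269.6 N.

T_4 ≈ 336 N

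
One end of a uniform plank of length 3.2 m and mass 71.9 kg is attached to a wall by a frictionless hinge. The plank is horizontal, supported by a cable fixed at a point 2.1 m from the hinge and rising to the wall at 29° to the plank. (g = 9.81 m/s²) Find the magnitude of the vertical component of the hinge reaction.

Take torques about the hinge: T sin 29° · 2.1 = 71.9×9.81×1.6 = 1128.5 N·m.
So T = 1128.5 / (0.4848 × 2.1) = 1108.5 N.
ΣF_y = 0: H_y = (71.9×9.81) − T sin 29° = 705.34 − 537.4 = 167.94 N.

|H_y| ≈ 168 N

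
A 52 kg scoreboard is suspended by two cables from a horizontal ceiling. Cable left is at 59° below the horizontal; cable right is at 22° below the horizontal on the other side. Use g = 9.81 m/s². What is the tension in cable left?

Weight W = 52 × 9.81 = 510.1 N acts straight down.
Horizontal: T_left cos 59° = T_right cos 22°  →  T_right = 0.5555 T_left.
Vertical: T_left sin 59° + T_right sin 22° = 510.1.
Substituting the horizontal relation into the vertical equation gives 1.065 T_left = 510.1, so T_left = 478.9 N.

T_left ≈ 479 N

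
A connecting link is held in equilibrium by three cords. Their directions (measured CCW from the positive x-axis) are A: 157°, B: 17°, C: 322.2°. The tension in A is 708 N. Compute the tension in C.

Resolve: ΣF_x = 708 cos 157° + T_B cos 17° + T_C cos 322.2° = 0.
        ΣF_y = 708 sin 157° + T_B sin 17° + T_C sin 322.2° = 0.
The known terms sum to (-651.7, 276.6) N, so 0.9563 T_B + 0.7902 T_C = 651.7 and 0.2924 T_B − 0.6129 T_C = -276.6.
Solving simultaneously: T_B = 221.3 N, T_C = 556.9 N.

T_C ≈ 557 N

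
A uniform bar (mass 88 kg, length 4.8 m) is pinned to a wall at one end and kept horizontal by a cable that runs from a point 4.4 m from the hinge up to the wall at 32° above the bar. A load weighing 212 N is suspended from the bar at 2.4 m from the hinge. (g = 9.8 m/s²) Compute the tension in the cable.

Take torques about the hinge: T sin 32° · 4.4 = 88×9.8×2.4 + 212×2.4 = 2578.6 N·m.
So T = 2578.6 / (0.5299 × 4.4) = 1105.9 N.

T ≈ 1110 N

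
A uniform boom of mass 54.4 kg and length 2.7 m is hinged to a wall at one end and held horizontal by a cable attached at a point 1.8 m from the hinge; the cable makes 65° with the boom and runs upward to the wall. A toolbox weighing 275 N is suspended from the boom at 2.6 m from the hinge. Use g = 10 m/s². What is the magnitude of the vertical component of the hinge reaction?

|H_y| ≈ 13.8 N

Take torques about the hinge: T sin 65° · 1.8 = 54.4×10×1.35 + 275×2.6 = 1449.4 N·m.
So T = 1449.4 / (0.9063 × 1.8) = 888.46 N.
ΣF_y = 0: H_y = (54.4×10 + 275) − T sin 65° = 819 − 805.22 = 13.778 N.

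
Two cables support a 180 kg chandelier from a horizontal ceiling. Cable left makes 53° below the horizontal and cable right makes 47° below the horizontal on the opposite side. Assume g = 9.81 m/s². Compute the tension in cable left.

Weight W = 180 × 9.81 = 1766 N acts straight down.
Horizontal: T_left cos 53° = T_right cos 47°  →  T_right = 0.8824 T_left.
Vertical: T_left sin 53° + T_right sin 47° = 1766.
Substituting the horizontal relation into the vertical equation gives 1.444 T_left = 1766, so T_left = 1223 N.

T_left ≈ 1220 N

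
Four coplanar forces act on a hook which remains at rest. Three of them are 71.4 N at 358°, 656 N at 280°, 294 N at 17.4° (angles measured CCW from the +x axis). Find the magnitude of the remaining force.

F ≈ 729 N

Sum the known components: ΣF_x = 465.8 N, ΣF_y = -560.6 N.
For equilibrium the remaining force must supply (−ΣF_x, −ΣF_y) = (-465.8, 560.6) N.
Magnitude = √((-465.8)² + (560.6)²) = 728.9 N; direction = atan2(560.6, -465.8) = 129.7°.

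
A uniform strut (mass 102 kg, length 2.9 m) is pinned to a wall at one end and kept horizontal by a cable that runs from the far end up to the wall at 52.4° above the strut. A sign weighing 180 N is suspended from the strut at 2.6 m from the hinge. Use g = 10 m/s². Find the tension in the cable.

T ≈ 847 N

Take torques about the hinge: T sin 52.4° · 2.9 = 102×10×1.45 + 180×2.6 = 1947 N·m.
So T = 1947 / (0.7923 × 2.9) = 847.39 N.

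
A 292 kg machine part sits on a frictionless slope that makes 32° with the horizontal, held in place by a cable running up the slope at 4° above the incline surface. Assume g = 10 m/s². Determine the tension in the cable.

Take axes along and perpendicular to the incline. Weight components: W sin 32° = 1547 N down-slope, W cos 32° = 2476 N into the surface.
Along incline: T cos 4° = W sin 32° → T = 1551 N.
Perpendicular: N = W cos 32° − T sin 4° = 2368 N.

T ≈ 1550 N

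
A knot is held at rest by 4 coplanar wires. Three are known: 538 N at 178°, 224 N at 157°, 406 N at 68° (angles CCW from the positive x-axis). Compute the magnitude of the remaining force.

Sum the known components: ΣF_x = -591.8 N, ΣF_y = 482.7 N.
For equilibrium the remaining force must supply (−ΣF_x, −ΣF_y) = (591.8, -482.7) N.
Magnitude = √((591.8)² + (-482.7)²) = 763.7 N; direction = atan2(-482.7, 591.8) = 320.8°.

F ≈ 764 N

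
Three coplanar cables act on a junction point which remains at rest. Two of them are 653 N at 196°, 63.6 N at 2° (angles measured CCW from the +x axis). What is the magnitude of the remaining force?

F ≈ 591 N

Sum the known components: ΣF_x = -564.1 N, ΣF_y = -177.8 N.
For equilibrium the remaining force must supply (−ΣF_x, −ΣF_y) = (564.1, 177.8) N.
Magnitude = √((564.1)² + (177.8)²) = 591.5 N; direction = atan2(177.8, 564.1) = 17.5°.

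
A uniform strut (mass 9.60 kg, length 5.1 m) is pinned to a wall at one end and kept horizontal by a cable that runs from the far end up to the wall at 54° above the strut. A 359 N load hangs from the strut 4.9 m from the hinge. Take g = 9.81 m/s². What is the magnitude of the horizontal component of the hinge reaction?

H_x ≈ 285 N

Take torques about the hinge: T sin 54° · 5.1 = 9.60×9.81×2.55 + 359×4.9 = 1999.2 N·m.
So T = 1999.2 / (0.8090 × 5.1) = 484.55 N.
ΣF_x = 0: H_x = T cos 54° = 284.81 N.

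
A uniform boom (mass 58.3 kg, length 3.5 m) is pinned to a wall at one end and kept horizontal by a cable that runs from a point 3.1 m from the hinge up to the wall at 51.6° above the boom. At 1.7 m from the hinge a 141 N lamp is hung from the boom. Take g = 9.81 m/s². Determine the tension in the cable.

T ≈ 511 N

Take torques about the hinge: T sin 51.6° · 3.1 = 58.3×9.81×1.75 + 141×1.7 = 1240.6 N·m.
So T = 1240.6 / (0.7837 × 3.1) = 510.64 N.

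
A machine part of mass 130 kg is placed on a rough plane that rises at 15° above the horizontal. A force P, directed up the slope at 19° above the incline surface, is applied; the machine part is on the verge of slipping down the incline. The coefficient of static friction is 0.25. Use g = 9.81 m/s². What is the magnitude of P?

On the verge of sliding down the incline, friction equals μN and acts up the slope.
Perpendicular: N + P sin 19° = W cos 15° = 1232 N.
Along incline: P cos 19° + μN = W sin 15° with W sin 15° = 330.1 N.
Solving the pair for P and N: P = 25.59 N, N = 1224 N (and f = μN = 305.9 N).

P ≈ 25.6 N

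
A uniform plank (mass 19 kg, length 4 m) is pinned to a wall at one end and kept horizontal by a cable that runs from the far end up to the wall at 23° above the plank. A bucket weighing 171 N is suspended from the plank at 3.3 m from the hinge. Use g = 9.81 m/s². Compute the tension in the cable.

Take torques about the hinge: T sin 23° · 4 = 19×9.81×2 + 171×3.3 = 937.08 N·m.
So T = 937.08 / (0.3907 × 4) = 599.57 N.

T ≈ 600 N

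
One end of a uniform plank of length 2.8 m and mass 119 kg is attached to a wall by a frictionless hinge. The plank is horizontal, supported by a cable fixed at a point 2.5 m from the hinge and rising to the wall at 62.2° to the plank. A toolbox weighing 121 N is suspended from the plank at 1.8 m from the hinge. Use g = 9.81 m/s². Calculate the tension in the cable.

T ≈ 838 N

Take torques about the hinge: T sin 62.2° · 2.5 = 119×9.81×1.4 + 121×1.8 = 1852.1 N·m.
So T = 1852.1 / (0.8846 × 2.5) = 837.52 N.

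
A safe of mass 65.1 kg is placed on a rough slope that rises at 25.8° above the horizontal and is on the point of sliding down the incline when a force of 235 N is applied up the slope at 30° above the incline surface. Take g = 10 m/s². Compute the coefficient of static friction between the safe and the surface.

μ ≈ 0.170

On the verge of sliding down the incline, friction is at its maximum μN and acts up the slope.
Perpendicular to incline: N = W cos 25.8° − P sin 30° = 586.1 − 117.5 = 468.6 N.
Along incline: P cos 30° + μN = W sin 25.8° → μ = (W sin 25.8° − P cos 30°) / N = 0.1703.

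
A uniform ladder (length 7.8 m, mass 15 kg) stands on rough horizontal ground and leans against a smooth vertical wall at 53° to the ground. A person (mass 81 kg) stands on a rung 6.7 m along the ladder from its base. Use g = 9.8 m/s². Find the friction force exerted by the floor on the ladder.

f ≈ 569 N

Torques about the foot: N_wall · 7.8 sin 53° = 15×9.8×3.9 cos 53° + 81×9.8×6.7 cos 53° → N_wall = 569.2 N.
ΣF_x = 0: f_floor = N_wall = 569.2 N.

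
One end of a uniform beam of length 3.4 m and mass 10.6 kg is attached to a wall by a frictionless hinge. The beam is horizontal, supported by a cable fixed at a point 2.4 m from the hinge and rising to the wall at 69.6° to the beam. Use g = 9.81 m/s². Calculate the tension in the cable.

T ≈ 78.6 N

Take torques about the hinge: T sin 69.6° · 2.4 = 10.6×9.81×1.7 = 176.78 N·m.
So T = 176.78 / (0.9373 × 2.4) = 78.585 N.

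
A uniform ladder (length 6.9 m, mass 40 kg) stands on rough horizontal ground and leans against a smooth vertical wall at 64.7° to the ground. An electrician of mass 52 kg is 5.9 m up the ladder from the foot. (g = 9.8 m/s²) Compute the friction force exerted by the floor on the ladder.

Torques about the foot: N_wall · 6.9 sin 64.7° = 40×9.8×3.45 cos 64.7° + 52×9.8×5.9 cos 64.7° → N_wall = 298.62 N.
ΣF_x = 0: f_floor = N_wall = 298.62 N.

f ≈ 299 N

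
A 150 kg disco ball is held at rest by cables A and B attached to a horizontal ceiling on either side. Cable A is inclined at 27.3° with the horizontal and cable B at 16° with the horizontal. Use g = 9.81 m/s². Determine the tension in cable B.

T_B ≈ 1910 N

Weight W = 150 × 9.81 = 1472 N acts straight down.
Horizontal: T_A cos 27.3° = T_B cos 16°  →  T_A = 1.082 T_B.
Vertical: T_A sin 27.3° + T_B sin 16° = 1472.
Substituting the horizontal relation into the vertical equation gives 0.7718 T_B = 1472, so T_B = 1907 N.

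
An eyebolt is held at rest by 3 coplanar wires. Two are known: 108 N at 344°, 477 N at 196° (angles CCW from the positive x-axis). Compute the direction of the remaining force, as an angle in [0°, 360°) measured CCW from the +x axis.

θ ≈ 24.4°

Sum the known components: ΣF_x = -354.7 N, ΣF_y = -161.2 N.
For equilibrium the remaining force must supply (−ΣF_x, −ΣF_y) = (354.7, 161.2) N.
Magnitude = √((354.7)² + (161.2)²) = 389.6 N; direction = atan2(161.2, 354.7) = 24.4°.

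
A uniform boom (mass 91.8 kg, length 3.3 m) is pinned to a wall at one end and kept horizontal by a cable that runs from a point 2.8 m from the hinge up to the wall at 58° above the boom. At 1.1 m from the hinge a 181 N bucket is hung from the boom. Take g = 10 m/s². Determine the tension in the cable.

T ≈ 722 N

Take torques about the hinge: T sin 58° · 2.8 = 91.8×10×1.65 + 181×1.1 = 1713.8 N·m.
So T = 1713.8 / (0.8480 × 2.8) = 721.74 N.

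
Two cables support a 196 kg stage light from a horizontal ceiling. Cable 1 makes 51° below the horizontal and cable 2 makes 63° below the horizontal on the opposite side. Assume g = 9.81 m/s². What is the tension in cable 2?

Weight W = 196 × 9.81 = 1923 N acts straight down.
Horizontal: T_1 cos 51° = T_2 cos 63°  →  T_1 = 0.7214 T_2.
Vertical: T_1 sin 51° + T_2 sin 63° = 1923.
Substituting the horizontal relation into the vertical equation gives 1.452 T_2 = 1923, so T_2 = 1325 N.

T_2 ≈ 1320 N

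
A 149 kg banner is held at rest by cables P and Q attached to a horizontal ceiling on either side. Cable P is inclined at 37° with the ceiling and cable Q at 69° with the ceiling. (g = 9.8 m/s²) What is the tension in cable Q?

T_Q ≈ 1210 N

Weight W = 149 × 9.8 = 1460 N acts straight down.
Horizontal: T_P cos 37° = T_Q cos 69°  →  T_P = 0.4487 T_Q.
Vertical: T_P sin 37° + T_Q sin 69° = 1460.
Substituting the horizontal relation into the vertical equation gives 1.204 T_Q = 1460, so T_Q = 1213 N.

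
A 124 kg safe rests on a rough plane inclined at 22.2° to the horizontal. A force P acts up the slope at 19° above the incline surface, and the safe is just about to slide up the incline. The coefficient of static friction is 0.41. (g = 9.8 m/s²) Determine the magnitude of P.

P ≈ 853 N

On the verge of sliding up the incline, friction equals μN and acts down the slope.
Perpendicular: N + P sin 19° = W cos 22.2° = 1125 N.
Along incline: P cos 19° = W sin 22.2° + μN  with W sin 22.2° = 459.2 N.
Solving the pair for P and N: P = 853.1 N, N = 847.4 N (and f = μN = 347.4 N).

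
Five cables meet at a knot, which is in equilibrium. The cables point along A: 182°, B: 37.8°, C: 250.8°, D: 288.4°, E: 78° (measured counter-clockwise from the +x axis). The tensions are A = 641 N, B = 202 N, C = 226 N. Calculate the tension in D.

T_D ≈ 1030 N

Resolve: ΣF_x = 641 cos 182° + 202 cos 37.8° + 226 cos 250.8° + T_D cos 288.4° + T_E cos 78° = 0.
        ΣF_y = 641 sin 182° + 202 sin 37.8° + 226 sin 250.8° + T_D sin 288.4° + T_E sin 78° = 0.
The known terms sum to (-555.3, -112) N, so 0.3156 T_D + 0.2079 T_E = 555.3 and -0.9489 T_D + 0.9781 T_E = 112.
Solving simultaneously: T_D = 1027 N, T_E = 1111 N.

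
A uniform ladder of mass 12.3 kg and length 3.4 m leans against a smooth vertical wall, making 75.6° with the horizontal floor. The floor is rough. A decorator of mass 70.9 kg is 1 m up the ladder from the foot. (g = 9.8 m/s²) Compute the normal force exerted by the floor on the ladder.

ΣF_y = 0: N_floor = 12.3×9.8 + 70.9×9.8 = 815.36 N.

N_floor ≈ 815 N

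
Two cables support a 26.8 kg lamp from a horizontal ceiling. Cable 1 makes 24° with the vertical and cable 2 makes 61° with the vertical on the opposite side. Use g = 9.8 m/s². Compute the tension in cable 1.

T_1 ≈ 231 N

Angles from the horizontal: cable 1 is 90° − 24° = 66°, cable 2 is 90° − 61° = 29°.
Weight W = 26.8 × 9.8 = 262.6 N acts straight down.
Horizontal: T_1 cos 66° = T_2 cos 29°  →  T_2 = 0.465 T_1.
Vertical: T_1 sin 66° + T_2 sin 29° = 262.6.
Substituting the horizontal relation into the vertical equation gives 1.139 T_1 = 262.6, so T_1 = 230.6 N.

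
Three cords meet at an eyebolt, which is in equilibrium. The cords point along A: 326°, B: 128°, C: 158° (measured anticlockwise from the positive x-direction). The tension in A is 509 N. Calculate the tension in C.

Resolve: ΣF_x = 509 cos 326° + T_B cos 128° + T_C cos 158° = 0.
        ΣF_y = 509 sin 326° + T_B sin 128° + T_C sin 158° = 0.
The known terms sum to (422, -284.6) N, so -0.6157 T_B − 0.9272 T_C = -422 and 0.7880 T_B + 0.3746 T_C = 284.6.
Solving simultaneously: T_B = 211.7 N, T_C = 314.6 N.

T_C ≈ 315 N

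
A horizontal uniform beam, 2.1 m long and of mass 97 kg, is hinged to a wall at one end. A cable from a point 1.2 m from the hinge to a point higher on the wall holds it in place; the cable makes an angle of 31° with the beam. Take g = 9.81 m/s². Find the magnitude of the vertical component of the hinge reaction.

|H_y| ≈ 119 N

Take torques about the hinge: T sin 31° · 1.2 = 97×9.81×1.05 = 999.15 N·m.
So T = 999.15 / (0.5150 × 1.2) = 1616.6 N.
ΣF_y = 0: H_y = (97×9.81) − T sin 31° = 951.57 − 832.62 = 118.95 N.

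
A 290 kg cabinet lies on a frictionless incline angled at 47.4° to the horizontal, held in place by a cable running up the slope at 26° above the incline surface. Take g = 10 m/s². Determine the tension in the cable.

Take axes along and perpendicular to the incline. Weight components: W sin 47.4° = 2135 N down-slope, W cos 47.4° = 1963 N into the surface.
Along incline: T cos 26° = W sin 47.4° → T = 2375 N.
Perpendicular: N = W cos 47.4° − T sin 26° = 921.8 N.

T ≈ 2380 N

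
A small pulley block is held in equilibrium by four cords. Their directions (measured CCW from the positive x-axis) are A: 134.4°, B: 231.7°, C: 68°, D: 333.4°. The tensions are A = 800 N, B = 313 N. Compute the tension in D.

Resolve: ΣF_x = 800 cos 134.4° + 313 cos 231.7° + T_C cos 68° + T_D cos 333.4° = 0.
        ΣF_y = 800 sin 134.4° + 313 sin 231.7° + T_C sin 68° + T_D sin 333.4° = 0.
The known terms sum to (-753.7, 325.9) N, so 0.3746 T_C + 0.8942 T_D = 753.7 and 0.9272 T_C − 0.4478 T_D = -325.9.
Solving simultaneously: T_C = 46.19 N, T_D = 823.6 N.

T_D ≈ 824 N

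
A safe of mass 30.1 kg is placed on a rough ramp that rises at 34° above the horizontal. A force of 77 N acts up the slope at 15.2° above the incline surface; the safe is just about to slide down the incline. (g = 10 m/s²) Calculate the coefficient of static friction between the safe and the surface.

μ ≈ 0.410

On the verge of sliding down the incline, friction is at its maximum μN and acts up the slope.
Perpendicular to incline: N = W cos 34° − P sin 15.2° = 249.5 − 20.19 = 229.4 N.
Along incline: P cos 15.2° + μN = W sin 34° → μ = (W sin 34° − P cos 15.2°) / N = 0.4099.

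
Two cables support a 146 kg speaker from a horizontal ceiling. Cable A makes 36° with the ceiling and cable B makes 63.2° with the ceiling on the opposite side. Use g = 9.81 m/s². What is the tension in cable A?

T_A ≈ 654 N

Weight W = 146 × 9.81 = 1432 N acts straight down.
Horizontal: T_A cos 36° = T_B cos 63.2°  →  T_B = 1.794 T_A.
Vertical: T_A sin 36° + T_B sin 63.2° = 1432.
Substituting the horizontal relation into the vertical equation gives 2.189 T_A = 1432, so T_A = 654.2 N.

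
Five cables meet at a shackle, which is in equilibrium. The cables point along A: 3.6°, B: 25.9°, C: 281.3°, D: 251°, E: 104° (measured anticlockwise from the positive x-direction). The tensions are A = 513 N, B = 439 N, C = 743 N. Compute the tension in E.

T_E ≈ 2130 N

Resolve: ΣF_x = 513 cos 3.6° + 439 cos 25.9° + 743 cos 281.3° + T_D cos 251° + T_E cos 104° = 0.
        ΣF_y = 513 sin 3.6° + 439 sin 25.9° + 743 sin 281.3° + T_D sin 251° + T_E sin 104° = 0.
The known terms sum to (1052, -504.6) N, so -0.3256 T_D − 0.2419 T_E = -1052 and -0.9455 T_D + 0.9703 T_E = 504.6.
Solving simultaneously: T_D = 1651 N, T_E = 2129 N.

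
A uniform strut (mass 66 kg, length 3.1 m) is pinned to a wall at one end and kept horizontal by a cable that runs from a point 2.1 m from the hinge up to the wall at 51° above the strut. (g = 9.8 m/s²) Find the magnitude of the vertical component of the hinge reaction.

|H_y| ≈ 169 N

Take torques about the hinge: T sin 51° · 2.1 = 66×9.8×1.55 = 1002.5 N·m.
So T = 1002.5 / (0.7771 × 2.1) = 614.3 N.
ΣF_y = 0: H_y = (66×9.8) − T sin 51° = 646.8 − 477.4 = 169.4 N.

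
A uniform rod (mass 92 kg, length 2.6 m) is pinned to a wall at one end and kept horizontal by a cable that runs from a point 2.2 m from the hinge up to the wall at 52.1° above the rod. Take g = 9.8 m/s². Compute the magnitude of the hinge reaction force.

|H| ≈ 555 N

Take torques about the hinge: T sin 52.1° · 2.2 = 92×9.8×1.3 = 1172.1 N·m.
So T = 1172.1 / (0.7891 × 2.2) = 675.17 N.
ΣF_x = 0: H_x = T cos 52.1° = 414.75 N.
ΣF_y = 0: H_y = (92×9.8) − T sin 52.1° = 901.6 − 532.76 = 368.84 N.
|H| = √(H_x² + H_y²) = √((414.75)² + (368.84)²) = 555.03 N.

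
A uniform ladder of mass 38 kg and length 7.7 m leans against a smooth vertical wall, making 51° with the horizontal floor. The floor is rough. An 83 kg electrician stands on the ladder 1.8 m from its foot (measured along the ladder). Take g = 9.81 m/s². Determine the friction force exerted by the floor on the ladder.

Torques about the foot: N_wall · 7.7 sin 51° = 38×9.81×3.85 cos 51° + 83×9.81×1.8 cos 51° → N_wall = 305.07 N.
ΣF_x = 0: f_floor = N_wall = 305.07 N.

f ≈ 305 N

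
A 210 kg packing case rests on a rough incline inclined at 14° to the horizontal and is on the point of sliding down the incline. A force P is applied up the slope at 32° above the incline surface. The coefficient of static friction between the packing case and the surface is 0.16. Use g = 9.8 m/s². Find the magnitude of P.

P ≈ 234 N

On the verge of sliding down the incline, friction equals μN and acts up the slope.
Perpendicular: N + P sin 32° = W cos 14° = 1997 N.
Along incline: P cos 32° + μN = W sin 14° with W sin 14° = 497.9 N.
Solving the pair for P and N: P = 233.7 N, N = 1873 N (and f = μN = 299.7 N).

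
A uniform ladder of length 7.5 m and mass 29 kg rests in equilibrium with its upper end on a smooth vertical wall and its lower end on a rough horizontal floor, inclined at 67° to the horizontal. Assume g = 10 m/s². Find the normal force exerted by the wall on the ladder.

N_wall ≈ 61.5 N

Torques about the foot: N_wall · 7.5 sin 67° = 29×10×3.75 cos 67° → N_wall = 61.549 N.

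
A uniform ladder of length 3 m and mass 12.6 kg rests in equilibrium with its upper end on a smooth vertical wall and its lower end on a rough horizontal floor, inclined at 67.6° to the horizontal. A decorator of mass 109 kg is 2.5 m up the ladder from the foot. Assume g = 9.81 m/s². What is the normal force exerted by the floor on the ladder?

N_floor ≈ 1190 N

ΣF_y = 0: N_floor = 12.6×9.81 + 109×9.81 = 1192.9 N.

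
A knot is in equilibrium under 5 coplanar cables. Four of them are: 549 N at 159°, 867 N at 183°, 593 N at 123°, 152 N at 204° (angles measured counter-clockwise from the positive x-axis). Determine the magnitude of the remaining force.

Sum the known components: ΣF_x = -1840 N, ΣF_y = 586.9 N.
For equilibrium the remaining force must supply (−ΣF_x, −ΣF_y) = (1840, -586.9) N.
Magnitude = √((1840)² + (-586.9)²) = 1931 N; direction = atan2(-586.9, 1840) = 342.3°.

F ≈ 1930 N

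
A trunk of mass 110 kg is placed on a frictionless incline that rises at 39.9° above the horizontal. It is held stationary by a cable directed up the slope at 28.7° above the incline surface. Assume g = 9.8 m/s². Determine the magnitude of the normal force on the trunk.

N ≈ 448 N

Take axes along and perpendicular to the incline. Weight components: W sin 39.9° = 691.5 N down-slope, W cos 39.9° = 827 N into the surface.
Along incline: T cos 28.7° = W sin 39.9° → T = 788.3 N.
Perpendicular: N = W cos 39.9° − T sin 28.7° = 448.4 N.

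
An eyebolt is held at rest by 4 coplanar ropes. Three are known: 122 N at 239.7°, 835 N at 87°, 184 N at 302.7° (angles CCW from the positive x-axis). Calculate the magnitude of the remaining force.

F ≈ 579 N

Sum the known components: ΣF_x = 81.55 N, ΣF_y = 573.7 N.
For equilibrium the remaining force must supply (−ΣF_x, −ΣF_y) = (-81.55, -573.7) N.
Magnitude = √((-81.55)² + (-573.7)²) = 579.5 N; direction = atan2(-573.7, -81.55) = 261.9°.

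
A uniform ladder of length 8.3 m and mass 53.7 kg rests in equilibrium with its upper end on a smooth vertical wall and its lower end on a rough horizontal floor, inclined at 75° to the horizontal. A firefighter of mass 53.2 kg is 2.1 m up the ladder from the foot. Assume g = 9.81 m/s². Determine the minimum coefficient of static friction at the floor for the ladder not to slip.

μ_min ≈ 0.101

ΣF_y = 0: N_floor = 53.7×9.81 + 53.2×9.81 = 1048.7 N.
Torques about the foot: N_wall · 8.3 sin 75° = 53.7×9.81×4.15 cos 75° + 53.2×9.81×2.1 cos 75° → N_wall = 105.96 N.
ΣF_x = 0: f_floor = N_wall = 105.96 N.
μ_min = f_floor / N_floor = 105.96 / 1048.7 = 0.101.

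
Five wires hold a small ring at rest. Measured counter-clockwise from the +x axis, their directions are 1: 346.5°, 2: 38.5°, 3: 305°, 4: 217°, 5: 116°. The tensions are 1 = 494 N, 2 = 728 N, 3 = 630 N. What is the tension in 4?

T_4 ≈ 1210 N

Resolve: ΣF_x = 494 cos 346.5° + 728 cos 38.5° + 630 cos 305° + T_4 cos 217° + T_5 cos 116° = 0.
        ΣF_y = 494 sin 346.5° + 728 sin 38.5° + 630 sin 305° + T_4 sin 217° + T_5 sin 116° = 0.
The known terms sum to (1411, -178.2) N, so -0.7986 T_4 − 0.4384 T_5 = -1411 and -0.6018 T_4 + 0.8988 T_5 = 178.2.
Solving simultaneously: T_4 = 1213 N, T_5 = 1010 N.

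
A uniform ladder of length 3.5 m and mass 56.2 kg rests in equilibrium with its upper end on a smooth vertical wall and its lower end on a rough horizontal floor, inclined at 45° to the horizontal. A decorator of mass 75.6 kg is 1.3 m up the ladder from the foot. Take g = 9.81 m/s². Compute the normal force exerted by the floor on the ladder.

N_floor ≈ 1290 N

ΣF_y = 0: N_floor = 56.2×9.81 + 75.6×9.81 = 1293 N.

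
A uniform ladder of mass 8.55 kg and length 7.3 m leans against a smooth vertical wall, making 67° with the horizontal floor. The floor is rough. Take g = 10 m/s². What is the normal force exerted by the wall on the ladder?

Torques about the foot: N_wall · 7.3 sin 67° = 8.55×10×3.65 cos 67° → N_wall = 18.146 N.

N_wall ≈ 18.1 N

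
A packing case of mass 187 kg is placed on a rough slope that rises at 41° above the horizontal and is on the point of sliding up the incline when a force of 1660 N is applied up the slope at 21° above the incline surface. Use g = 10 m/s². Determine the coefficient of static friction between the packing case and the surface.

μ ≈ 0.396

On the verge of sliding up the incline, friction is at its maximum μN and acts down the slope.
Perpendicular to incline: N = W cos 41° − P sin 21° = 1411 − 594.9 = 816.4 N.
Along incline: P cos 21° − μN = W sin 41° → μ = −(W sin 41° − P cos 21°) / N = 0.3955.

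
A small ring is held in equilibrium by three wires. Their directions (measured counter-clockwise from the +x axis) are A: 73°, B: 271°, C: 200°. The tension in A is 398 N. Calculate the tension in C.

Resolve: ΣF_x = 398 cos 73° + T_B cos 271° + T_C cos 200° = 0.
        ΣF_y = 398 sin 73° + T_B sin 271° + T_C sin 200° = 0.
The known terms sum to (116.4, 380.6) N, so 0.0175 T_B − 0.9397 T_C = -116.4 and -0.9998 T_B − 0.3420 T_C = -380.6.
Solving simultaneously: T_B = 336.2 N, T_C = 130.1 N.

T_C ≈ 130 N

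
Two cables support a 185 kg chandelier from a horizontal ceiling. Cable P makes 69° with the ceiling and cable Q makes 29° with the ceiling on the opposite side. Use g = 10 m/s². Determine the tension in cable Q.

Weight W = 185 × 10 = 1850 N acts straight down.
Horizontal: T_P cos 69° = T_Q cos 29°  →  T_P = 2.441 T_Q.
Vertical: T_P sin 69° + T_Q sin 29° = 1850.
Substituting the horizontal relation into the vertical equation gives 2.763 T_Q = 1850, so T_Q = 669.5 N.

T_Q ≈ 669 N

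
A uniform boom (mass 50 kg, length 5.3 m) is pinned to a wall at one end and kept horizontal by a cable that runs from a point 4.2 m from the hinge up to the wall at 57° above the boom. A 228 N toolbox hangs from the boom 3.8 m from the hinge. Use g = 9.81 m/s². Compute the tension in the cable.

Take torques about the hinge: T sin 57° · 4.2 = 50×9.81×2.65 + 228×3.8 = 2166.2 N·m.
So T = 2166.2 / (0.8387 × 4.2) = 614.98 N.

T ≈ 615 N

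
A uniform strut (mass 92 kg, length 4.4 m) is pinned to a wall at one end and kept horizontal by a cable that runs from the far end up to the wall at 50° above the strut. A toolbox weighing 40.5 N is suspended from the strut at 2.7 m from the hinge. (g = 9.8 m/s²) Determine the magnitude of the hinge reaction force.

|H| ≈ 614 N

Take torques about the hinge: T sin 50° · 4.4 = 92×9.8×2.2 + 40.5×2.7 = 2092.9 N·m.
So T = 2092.9 / (0.7660 × 4.4) = 620.92 N.
ΣF_x = 0: H_x = T cos 50° = 399.12 N.
ΣF_y = 0: H_y = (92×9.8 + 40.5) − T sin 50° = 942.1 − 475.65 = 466.45 N.
|H| = √(H_x² + H_y²) = √((399.12)² + (466.45)²) = 613.9 N.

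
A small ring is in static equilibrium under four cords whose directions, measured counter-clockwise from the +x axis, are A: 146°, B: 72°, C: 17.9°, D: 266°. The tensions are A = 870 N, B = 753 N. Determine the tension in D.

T_D ≈ 1400 N

Resolve: ΣF_x = 870 cos 146° + 753 cos 72° + T_C cos 17.9° + T_D cos 266° = 0.
        ΣF_y = 870 sin 146° + 753 sin 72° + T_C sin 17.9° + T_D sin 266° = 0.
The known terms sum to (-488.6, 1203) N, so 0.9516 T_C − 0.0698 T_D = 488.6 and 0.3074 T_C − 0.9976 T_D = -1203.
Solving simultaneously: T_C = 615.7 N, T_D = 1395 N.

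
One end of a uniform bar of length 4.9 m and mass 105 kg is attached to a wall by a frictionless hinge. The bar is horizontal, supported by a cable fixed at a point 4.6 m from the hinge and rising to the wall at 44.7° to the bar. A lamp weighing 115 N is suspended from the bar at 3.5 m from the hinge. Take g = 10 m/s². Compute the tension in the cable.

T ≈ 919 N

Take torques about the hinge: T sin 44.7° · 4.6 = 105×10×2.45 + 115×3.5 = 2975 N·m.
So T = 2975 / (0.7034 × 4.6) = 919.45 N.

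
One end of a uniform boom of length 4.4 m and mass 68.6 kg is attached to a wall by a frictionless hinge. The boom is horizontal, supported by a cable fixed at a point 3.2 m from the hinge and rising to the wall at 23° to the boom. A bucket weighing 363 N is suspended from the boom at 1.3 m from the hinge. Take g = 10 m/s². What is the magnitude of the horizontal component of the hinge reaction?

H_x ≈ 1460 N

Take torques about the hinge: T sin 23° · 3.2 = 68.6×10×2.2 + 363×1.3 = 1981.1 N·m.
So T = 1981.1 / (0.3907 × 3.2) = 1584.4 N.
ΣF_x = 0: H_x = T cos 23° = 1458.5 N.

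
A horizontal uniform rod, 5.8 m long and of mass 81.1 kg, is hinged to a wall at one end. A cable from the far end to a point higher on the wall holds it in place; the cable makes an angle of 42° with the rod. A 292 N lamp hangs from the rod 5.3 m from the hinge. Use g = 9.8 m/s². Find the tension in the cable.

Take torques about the hinge: T sin 42° · 5.8 = 81.1×9.8×2.9 + 292×5.3 = 3852.5 N·m.
So T = 3852.5 / (0.6691 × 5.8) = 992.66 N.

T ≈ 993 N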